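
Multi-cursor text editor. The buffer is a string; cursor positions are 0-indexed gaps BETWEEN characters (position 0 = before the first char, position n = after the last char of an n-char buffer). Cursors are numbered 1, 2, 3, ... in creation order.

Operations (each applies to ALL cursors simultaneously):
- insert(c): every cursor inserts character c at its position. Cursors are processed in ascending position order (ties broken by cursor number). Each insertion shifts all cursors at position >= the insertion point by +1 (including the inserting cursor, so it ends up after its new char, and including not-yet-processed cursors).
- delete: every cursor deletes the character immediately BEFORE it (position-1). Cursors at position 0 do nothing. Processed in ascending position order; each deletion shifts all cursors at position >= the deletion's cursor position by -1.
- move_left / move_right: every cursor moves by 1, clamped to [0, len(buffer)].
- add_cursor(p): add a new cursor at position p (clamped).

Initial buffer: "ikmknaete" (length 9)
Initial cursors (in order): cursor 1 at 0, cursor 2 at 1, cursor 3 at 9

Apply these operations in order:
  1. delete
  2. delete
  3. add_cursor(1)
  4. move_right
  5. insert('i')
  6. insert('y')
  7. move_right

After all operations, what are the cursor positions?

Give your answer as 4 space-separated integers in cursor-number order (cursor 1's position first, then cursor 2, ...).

Answer: 6 6 14 9

Derivation:
After op 1 (delete): buffer="kmknaet" (len 7), cursors c1@0 c2@0 c3@7, authorship .......
After op 2 (delete): buffer="kmknae" (len 6), cursors c1@0 c2@0 c3@6, authorship ......
After op 3 (add_cursor(1)): buffer="kmknae" (len 6), cursors c1@0 c2@0 c4@1 c3@6, authorship ......
After op 4 (move_right): buffer="kmknae" (len 6), cursors c1@1 c2@1 c4@2 c3@6, authorship ......
After op 5 (insert('i')): buffer="kiimiknaei" (len 10), cursors c1@3 c2@3 c4@5 c3@10, authorship .12.4....3
After op 6 (insert('y')): buffer="kiiyymiyknaeiy" (len 14), cursors c1@5 c2@5 c4@8 c3@14, authorship .1212.44....33
After op 7 (move_right): buffer="kiiyymiyknaeiy" (len 14), cursors c1@6 c2@6 c4@9 c3@14, authorship .1212.44....33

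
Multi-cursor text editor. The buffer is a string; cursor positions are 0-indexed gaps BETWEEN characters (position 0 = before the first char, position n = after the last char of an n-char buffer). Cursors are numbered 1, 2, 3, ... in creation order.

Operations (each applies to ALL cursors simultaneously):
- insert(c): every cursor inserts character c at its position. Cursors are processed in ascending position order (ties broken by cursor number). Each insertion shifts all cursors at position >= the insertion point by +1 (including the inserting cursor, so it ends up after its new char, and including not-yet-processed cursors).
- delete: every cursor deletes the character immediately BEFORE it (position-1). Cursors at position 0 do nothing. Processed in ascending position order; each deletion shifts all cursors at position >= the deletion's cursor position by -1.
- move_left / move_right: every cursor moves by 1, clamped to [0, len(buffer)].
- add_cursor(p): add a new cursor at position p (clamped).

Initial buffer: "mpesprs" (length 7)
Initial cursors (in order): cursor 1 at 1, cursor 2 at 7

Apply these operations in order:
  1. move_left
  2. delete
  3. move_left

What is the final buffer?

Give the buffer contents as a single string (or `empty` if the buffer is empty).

Answer: mpesps

Derivation:
After op 1 (move_left): buffer="mpesprs" (len 7), cursors c1@0 c2@6, authorship .......
After op 2 (delete): buffer="mpesps" (len 6), cursors c1@0 c2@5, authorship ......
After op 3 (move_left): buffer="mpesps" (len 6), cursors c1@0 c2@4, authorship ......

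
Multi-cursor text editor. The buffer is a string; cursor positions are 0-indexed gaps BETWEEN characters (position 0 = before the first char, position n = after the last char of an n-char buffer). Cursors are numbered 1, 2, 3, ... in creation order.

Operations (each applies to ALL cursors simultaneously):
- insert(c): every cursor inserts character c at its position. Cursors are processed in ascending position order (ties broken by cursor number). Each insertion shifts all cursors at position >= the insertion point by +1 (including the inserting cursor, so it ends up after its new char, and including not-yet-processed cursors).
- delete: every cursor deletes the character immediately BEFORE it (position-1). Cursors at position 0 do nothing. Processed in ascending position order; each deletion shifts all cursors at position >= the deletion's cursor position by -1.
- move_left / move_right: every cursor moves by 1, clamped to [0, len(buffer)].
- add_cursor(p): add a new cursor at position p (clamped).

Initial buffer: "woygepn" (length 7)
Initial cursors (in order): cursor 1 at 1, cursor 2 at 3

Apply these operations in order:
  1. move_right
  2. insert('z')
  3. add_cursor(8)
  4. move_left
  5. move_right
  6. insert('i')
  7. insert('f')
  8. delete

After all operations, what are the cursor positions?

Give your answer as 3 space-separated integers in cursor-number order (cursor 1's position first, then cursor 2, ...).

Answer: 4 8 11

Derivation:
After op 1 (move_right): buffer="woygepn" (len 7), cursors c1@2 c2@4, authorship .......
After op 2 (insert('z')): buffer="wozygzepn" (len 9), cursors c1@3 c2@6, authorship ..1..2...
After op 3 (add_cursor(8)): buffer="wozygzepn" (len 9), cursors c1@3 c2@6 c3@8, authorship ..1..2...
After op 4 (move_left): buffer="wozygzepn" (len 9), cursors c1@2 c2@5 c3@7, authorship ..1..2...
After op 5 (move_right): buffer="wozygzepn" (len 9), cursors c1@3 c2@6 c3@8, authorship ..1..2...
After op 6 (insert('i')): buffer="woziygziepin" (len 12), cursors c1@4 c2@8 c3@11, authorship ..11..22..3.
After op 7 (insert('f')): buffer="wozifygzifepifn" (len 15), cursors c1@5 c2@10 c3@14, authorship ..111..222..33.
After op 8 (delete): buffer="woziygziepin" (len 12), cursors c1@4 c2@8 c3@11, authorship ..11..22..3.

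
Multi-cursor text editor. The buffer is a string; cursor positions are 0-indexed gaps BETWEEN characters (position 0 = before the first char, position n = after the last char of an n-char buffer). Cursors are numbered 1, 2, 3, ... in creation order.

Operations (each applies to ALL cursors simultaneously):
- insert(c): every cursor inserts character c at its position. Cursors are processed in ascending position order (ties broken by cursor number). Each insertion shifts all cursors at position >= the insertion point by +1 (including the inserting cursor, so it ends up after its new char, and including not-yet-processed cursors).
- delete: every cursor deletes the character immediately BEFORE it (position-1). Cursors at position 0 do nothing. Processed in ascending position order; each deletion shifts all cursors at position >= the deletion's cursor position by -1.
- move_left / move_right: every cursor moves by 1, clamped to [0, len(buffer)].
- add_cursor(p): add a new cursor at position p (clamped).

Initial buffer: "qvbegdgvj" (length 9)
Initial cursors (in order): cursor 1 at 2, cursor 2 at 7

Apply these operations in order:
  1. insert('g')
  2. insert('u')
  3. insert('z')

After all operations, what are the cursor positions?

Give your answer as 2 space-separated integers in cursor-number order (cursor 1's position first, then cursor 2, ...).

After op 1 (insert('g')): buffer="qvgbegdggvj" (len 11), cursors c1@3 c2@9, authorship ..1.....2..
After op 2 (insert('u')): buffer="qvgubegdgguvj" (len 13), cursors c1@4 c2@11, authorship ..11.....22..
After op 3 (insert('z')): buffer="qvguzbegdgguzvj" (len 15), cursors c1@5 c2@13, authorship ..111.....222..

Answer: 5 13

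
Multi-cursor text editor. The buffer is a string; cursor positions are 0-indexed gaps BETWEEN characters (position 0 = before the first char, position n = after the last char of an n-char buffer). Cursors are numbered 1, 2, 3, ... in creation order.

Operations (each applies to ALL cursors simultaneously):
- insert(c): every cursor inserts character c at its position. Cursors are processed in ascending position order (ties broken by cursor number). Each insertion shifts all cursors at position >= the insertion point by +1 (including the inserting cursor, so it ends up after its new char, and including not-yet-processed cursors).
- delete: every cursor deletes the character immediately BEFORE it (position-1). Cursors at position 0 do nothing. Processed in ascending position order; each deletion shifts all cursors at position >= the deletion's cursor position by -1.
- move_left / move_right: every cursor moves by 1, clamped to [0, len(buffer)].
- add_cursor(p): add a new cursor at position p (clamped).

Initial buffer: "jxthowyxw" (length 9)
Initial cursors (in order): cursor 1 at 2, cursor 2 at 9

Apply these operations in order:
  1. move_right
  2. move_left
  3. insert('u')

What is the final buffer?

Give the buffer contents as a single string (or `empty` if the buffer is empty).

After op 1 (move_right): buffer="jxthowyxw" (len 9), cursors c1@3 c2@9, authorship .........
After op 2 (move_left): buffer="jxthowyxw" (len 9), cursors c1@2 c2@8, authorship .........
After op 3 (insert('u')): buffer="jxuthowyxuw" (len 11), cursors c1@3 c2@10, authorship ..1......2.

Answer: jxuthowyxuw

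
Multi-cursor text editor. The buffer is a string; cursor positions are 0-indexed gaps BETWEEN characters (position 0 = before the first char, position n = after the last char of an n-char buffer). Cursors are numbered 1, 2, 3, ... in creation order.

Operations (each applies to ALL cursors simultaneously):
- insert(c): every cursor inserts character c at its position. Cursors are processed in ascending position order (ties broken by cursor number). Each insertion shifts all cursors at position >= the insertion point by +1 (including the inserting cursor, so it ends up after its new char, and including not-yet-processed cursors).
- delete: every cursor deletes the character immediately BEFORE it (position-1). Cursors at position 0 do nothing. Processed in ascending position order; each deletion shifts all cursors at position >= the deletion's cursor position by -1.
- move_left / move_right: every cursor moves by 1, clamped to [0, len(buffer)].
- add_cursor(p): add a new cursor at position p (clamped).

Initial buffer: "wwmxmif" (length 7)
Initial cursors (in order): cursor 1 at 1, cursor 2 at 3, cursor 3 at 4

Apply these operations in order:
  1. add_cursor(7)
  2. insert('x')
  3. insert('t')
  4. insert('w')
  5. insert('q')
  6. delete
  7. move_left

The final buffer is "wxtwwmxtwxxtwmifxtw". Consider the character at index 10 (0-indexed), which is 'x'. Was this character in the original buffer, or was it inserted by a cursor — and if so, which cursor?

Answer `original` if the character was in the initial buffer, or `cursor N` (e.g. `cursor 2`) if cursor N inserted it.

After op 1 (add_cursor(7)): buffer="wwmxmif" (len 7), cursors c1@1 c2@3 c3@4 c4@7, authorship .......
After op 2 (insert('x')): buffer="wxwmxxxmifx" (len 11), cursors c1@2 c2@5 c3@7 c4@11, authorship .1..2.3...4
After op 3 (insert('t')): buffer="wxtwmxtxxtmifxt" (len 15), cursors c1@3 c2@7 c3@10 c4@15, authorship .11..22.33...44
After op 4 (insert('w')): buffer="wxtwwmxtwxxtwmifxtw" (len 19), cursors c1@4 c2@9 c3@13 c4@19, authorship .111..222.333...444
After op 5 (insert('q')): buffer="wxtwqwmxtwqxxtwqmifxtwq" (len 23), cursors c1@5 c2@11 c3@16 c4@23, authorship .1111..2222.3333...4444
After op 6 (delete): buffer="wxtwwmxtwxxtwmifxtw" (len 19), cursors c1@4 c2@9 c3@13 c4@19, authorship .111..222.333...444
After op 7 (move_left): buffer="wxtwwmxtwxxtwmifxtw" (len 19), cursors c1@3 c2@8 c3@12 c4@18, authorship .111..222.333...444
Authorship (.=original, N=cursor N): . 1 1 1 . . 2 2 2 . 3 3 3 . . . 4 4 4
Index 10: author = 3

Answer: cursor 3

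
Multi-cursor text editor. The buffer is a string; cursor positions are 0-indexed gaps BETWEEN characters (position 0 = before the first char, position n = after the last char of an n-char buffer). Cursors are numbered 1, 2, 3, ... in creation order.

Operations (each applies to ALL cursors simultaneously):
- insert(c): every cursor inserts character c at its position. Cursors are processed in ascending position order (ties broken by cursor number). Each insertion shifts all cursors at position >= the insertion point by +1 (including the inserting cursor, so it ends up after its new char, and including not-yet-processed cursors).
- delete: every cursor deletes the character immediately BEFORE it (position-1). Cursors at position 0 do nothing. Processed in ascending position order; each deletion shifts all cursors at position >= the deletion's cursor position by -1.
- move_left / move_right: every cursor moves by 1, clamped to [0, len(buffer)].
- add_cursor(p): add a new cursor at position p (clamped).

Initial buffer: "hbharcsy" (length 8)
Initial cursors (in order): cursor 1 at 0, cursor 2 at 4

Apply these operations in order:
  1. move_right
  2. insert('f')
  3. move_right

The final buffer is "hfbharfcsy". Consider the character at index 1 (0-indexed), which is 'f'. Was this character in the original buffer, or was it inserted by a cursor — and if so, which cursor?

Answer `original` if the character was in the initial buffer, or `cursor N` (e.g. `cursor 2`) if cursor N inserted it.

After op 1 (move_right): buffer="hbharcsy" (len 8), cursors c1@1 c2@5, authorship ........
After op 2 (insert('f')): buffer="hfbharfcsy" (len 10), cursors c1@2 c2@7, authorship .1....2...
After op 3 (move_right): buffer="hfbharfcsy" (len 10), cursors c1@3 c2@8, authorship .1....2...
Authorship (.=original, N=cursor N): . 1 . . . . 2 . . .
Index 1: author = 1

Answer: cursor 1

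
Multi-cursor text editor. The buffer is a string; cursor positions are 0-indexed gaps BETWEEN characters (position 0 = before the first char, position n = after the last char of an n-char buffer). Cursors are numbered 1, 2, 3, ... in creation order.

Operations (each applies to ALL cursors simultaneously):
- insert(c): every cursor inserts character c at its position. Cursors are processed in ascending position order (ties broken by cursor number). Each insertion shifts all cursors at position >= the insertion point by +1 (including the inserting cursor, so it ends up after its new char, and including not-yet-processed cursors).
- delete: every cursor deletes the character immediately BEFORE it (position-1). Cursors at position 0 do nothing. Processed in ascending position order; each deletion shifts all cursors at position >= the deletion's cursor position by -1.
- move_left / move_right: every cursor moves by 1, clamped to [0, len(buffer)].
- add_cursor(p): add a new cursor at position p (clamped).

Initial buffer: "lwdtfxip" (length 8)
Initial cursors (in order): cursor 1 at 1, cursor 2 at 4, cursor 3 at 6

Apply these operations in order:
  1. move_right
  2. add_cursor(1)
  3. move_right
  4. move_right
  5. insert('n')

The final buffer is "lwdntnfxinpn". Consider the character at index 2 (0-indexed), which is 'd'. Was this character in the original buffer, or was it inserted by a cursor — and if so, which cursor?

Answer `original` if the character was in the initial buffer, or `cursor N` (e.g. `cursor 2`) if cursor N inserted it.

After op 1 (move_right): buffer="lwdtfxip" (len 8), cursors c1@2 c2@5 c3@7, authorship ........
After op 2 (add_cursor(1)): buffer="lwdtfxip" (len 8), cursors c4@1 c1@2 c2@5 c3@7, authorship ........
After op 3 (move_right): buffer="lwdtfxip" (len 8), cursors c4@2 c1@3 c2@6 c3@8, authorship ........
After op 4 (move_right): buffer="lwdtfxip" (len 8), cursors c4@3 c1@4 c2@7 c3@8, authorship ........
After op 5 (insert('n')): buffer="lwdntnfxinpn" (len 12), cursors c4@4 c1@6 c2@10 c3@12, authorship ...4.1...2.3
Authorship (.=original, N=cursor N): . . . 4 . 1 . . . 2 . 3
Index 2: author = original

Answer: original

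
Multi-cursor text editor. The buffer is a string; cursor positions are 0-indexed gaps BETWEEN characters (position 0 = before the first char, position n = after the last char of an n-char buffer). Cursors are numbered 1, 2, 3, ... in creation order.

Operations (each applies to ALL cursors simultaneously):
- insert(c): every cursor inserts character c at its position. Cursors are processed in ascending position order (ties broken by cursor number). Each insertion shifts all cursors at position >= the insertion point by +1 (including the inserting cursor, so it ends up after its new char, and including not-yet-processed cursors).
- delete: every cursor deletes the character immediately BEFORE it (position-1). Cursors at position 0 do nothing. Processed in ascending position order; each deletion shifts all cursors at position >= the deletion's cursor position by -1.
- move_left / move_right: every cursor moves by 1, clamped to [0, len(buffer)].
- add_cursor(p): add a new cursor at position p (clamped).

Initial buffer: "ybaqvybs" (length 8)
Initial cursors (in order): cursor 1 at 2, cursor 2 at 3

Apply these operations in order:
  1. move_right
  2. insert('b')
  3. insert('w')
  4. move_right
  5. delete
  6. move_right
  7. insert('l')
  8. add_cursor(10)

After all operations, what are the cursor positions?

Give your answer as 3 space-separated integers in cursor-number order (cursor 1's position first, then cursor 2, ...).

After op 1 (move_right): buffer="ybaqvybs" (len 8), cursors c1@3 c2@4, authorship ........
After op 2 (insert('b')): buffer="ybabqbvybs" (len 10), cursors c1@4 c2@6, authorship ...1.2....
After op 3 (insert('w')): buffer="ybabwqbwvybs" (len 12), cursors c1@5 c2@8, authorship ...11.22....
After op 4 (move_right): buffer="ybabwqbwvybs" (len 12), cursors c1@6 c2@9, authorship ...11.22....
After op 5 (delete): buffer="ybabwbwybs" (len 10), cursors c1@5 c2@7, authorship ...1122...
After op 6 (move_right): buffer="ybabwbwybs" (len 10), cursors c1@6 c2@8, authorship ...1122...
After op 7 (insert('l')): buffer="ybabwblwylbs" (len 12), cursors c1@7 c2@10, authorship ...11212.2..
After op 8 (add_cursor(10)): buffer="ybabwblwylbs" (len 12), cursors c1@7 c2@10 c3@10, authorship ...11212.2..

Answer: 7 10 10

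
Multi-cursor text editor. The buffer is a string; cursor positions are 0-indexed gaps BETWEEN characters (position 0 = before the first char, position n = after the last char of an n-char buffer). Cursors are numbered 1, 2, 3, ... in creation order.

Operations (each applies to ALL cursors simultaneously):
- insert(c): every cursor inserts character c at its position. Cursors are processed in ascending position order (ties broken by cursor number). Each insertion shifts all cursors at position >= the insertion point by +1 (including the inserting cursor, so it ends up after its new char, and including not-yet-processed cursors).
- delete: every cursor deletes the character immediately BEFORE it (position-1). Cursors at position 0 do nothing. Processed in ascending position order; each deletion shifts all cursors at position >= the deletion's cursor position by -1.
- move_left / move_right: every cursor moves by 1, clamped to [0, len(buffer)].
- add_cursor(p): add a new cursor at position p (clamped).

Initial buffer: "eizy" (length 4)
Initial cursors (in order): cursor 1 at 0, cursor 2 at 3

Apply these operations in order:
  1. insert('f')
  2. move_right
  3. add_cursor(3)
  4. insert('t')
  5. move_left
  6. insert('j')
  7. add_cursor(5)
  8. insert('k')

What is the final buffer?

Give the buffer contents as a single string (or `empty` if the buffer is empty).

Answer: fejktikjktzfyjkt

Derivation:
After op 1 (insert('f')): buffer="feizfy" (len 6), cursors c1@1 c2@5, authorship 1...2.
After op 2 (move_right): buffer="feizfy" (len 6), cursors c1@2 c2@6, authorship 1...2.
After op 3 (add_cursor(3)): buffer="feizfy" (len 6), cursors c1@2 c3@3 c2@6, authorship 1...2.
After op 4 (insert('t')): buffer="fetitzfyt" (len 9), cursors c1@3 c3@5 c2@9, authorship 1.1.3.2.2
After op 5 (move_left): buffer="fetitzfyt" (len 9), cursors c1@2 c3@4 c2@8, authorship 1.1.3.2.2
After op 6 (insert('j')): buffer="fejtijtzfyjt" (len 12), cursors c1@3 c3@6 c2@11, authorship 1.11.33.2.22
After op 7 (add_cursor(5)): buffer="fejtijtzfyjt" (len 12), cursors c1@3 c4@5 c3@6 c2@11, authorship 1.11.33.2.22
After op 8 (insert('k')): buffer="fejktikjktzfyjkt" (len 16), cursors c1@4 c4@7 c3@9 c2@15, authorship 1.111.4333.2.222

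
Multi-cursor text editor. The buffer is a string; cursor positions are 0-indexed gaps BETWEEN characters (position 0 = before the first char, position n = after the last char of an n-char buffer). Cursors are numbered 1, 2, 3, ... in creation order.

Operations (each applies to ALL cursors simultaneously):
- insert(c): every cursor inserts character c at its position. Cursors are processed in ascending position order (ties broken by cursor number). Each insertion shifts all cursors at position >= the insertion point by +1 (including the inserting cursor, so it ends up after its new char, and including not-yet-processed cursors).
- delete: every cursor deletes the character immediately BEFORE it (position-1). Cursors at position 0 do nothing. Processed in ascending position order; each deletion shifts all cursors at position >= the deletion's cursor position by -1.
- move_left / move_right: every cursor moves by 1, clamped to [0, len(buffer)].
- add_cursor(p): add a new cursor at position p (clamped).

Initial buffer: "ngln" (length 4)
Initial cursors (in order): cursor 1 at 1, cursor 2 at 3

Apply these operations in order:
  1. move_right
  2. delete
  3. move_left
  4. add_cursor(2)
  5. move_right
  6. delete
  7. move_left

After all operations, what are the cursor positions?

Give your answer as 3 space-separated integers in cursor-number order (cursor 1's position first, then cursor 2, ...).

After op 1 (move_right): buffer="ngln" (len 4), cursors c1@2 c2@4, authorship ....
After op 2 (delete): buffer="nl" (len 2), cursors c1@1 c2@2, authorship ..
After op 3 (move_left): buffer="nl" (len 2), cursors c1@0 c2@1, authorship ..
After op 4 (add_cursor(2)): buffer="nl" (len 2), cursors c1@0 c2@1 c3@2, authorship ..
After op 5 (move_right): buffer="nl" (len 2), cursors c1@1 c2@2 c3@2, authorship ..
After op 6 (delete): buffer="" (len 0), cursors c1@0 c2@0 c3@0, authorship 
After op 7 (move_left): buffer="" (len 0), cursors c1@0 c2@0 c3@0, authorship 

Answer: 0 0 0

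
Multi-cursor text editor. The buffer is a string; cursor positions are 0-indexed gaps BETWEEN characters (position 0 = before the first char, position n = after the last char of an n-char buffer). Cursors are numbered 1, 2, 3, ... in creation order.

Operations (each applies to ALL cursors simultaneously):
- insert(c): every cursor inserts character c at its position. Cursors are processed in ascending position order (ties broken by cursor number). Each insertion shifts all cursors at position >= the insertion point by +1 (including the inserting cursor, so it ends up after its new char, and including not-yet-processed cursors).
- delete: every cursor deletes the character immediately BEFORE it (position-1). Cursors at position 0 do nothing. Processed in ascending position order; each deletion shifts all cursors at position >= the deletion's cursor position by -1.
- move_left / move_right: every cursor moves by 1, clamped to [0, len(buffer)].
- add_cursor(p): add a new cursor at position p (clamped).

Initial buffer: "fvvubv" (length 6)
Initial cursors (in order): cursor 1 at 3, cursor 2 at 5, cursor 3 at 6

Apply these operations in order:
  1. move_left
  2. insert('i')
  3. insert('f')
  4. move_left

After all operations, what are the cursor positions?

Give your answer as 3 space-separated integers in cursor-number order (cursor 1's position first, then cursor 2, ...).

Answer: 3 7 10

Derivation:
After op 1 (move_left): buffer="fvvubv" (len 6), cursors c1@2 c2@4 c3@5, authorship ......
After op 2 (insert('i')): buffer="fvivuibiv" (len 9), cursors c1@3 c2@6 c3@8, authorship ..1..2.3.
After op 3 (insert('f')): buffer="fvifvuifbifv" (len 12), cursors c1@4 c2@8 c3@11, authorship ..11..22.33.
After op 4 (move_left): buffer="fvifvuifbifv" (len 12), cursors c1@3 c2@7 c3@10, authorship ..11..22.33.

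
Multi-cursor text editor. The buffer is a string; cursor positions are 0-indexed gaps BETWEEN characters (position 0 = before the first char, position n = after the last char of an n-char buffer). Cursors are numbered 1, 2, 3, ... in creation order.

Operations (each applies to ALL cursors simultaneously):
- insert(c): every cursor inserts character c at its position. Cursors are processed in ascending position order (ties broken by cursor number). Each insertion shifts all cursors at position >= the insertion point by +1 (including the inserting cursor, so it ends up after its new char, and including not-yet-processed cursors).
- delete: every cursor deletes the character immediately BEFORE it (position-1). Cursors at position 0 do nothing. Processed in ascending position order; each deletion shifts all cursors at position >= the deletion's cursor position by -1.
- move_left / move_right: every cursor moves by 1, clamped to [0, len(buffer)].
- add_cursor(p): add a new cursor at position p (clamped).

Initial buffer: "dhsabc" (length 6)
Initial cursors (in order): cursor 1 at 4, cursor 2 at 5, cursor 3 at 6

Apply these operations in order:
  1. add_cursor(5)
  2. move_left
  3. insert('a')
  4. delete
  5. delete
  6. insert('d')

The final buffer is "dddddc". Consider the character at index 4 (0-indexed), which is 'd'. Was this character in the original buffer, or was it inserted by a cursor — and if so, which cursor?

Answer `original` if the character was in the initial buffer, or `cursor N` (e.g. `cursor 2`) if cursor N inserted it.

After op 1 (add_cursor(5)): buffer="dhsabc" (len 6), cursors c1@4 c2@5 c4@5 c3@6, authorship ......
After op 2 (move_left): buffer="dhsabc" (len 6), cursors c1@3 c2@4 c4@4 c3@5, authorship ......
After op 3 (insert('a')): buffer="dhsaaaabac" (len 10), cursors c1@4 c2@7 c4@7 c3@9, authorship ...1.24.3.
After op 4 (delete): buffer="dhsabc" (len 6), cursors c1@3 c2@4 c4@4 c3@5, authorship ......
After op 5 (delete): buffer="dc" (len 2), cursors c1@1 c2@1 c3@1 c4@1, authorship ..
After op 6 (insert('d')): buffer="dddddc" (len 6), cursors c1@5 c2@5 c3@5 c4@5, authorship .1234.
Authorship (.=original, N=cursor N): . 1 2 3 4 .
Index 4: author = 4

Answer: cursor 4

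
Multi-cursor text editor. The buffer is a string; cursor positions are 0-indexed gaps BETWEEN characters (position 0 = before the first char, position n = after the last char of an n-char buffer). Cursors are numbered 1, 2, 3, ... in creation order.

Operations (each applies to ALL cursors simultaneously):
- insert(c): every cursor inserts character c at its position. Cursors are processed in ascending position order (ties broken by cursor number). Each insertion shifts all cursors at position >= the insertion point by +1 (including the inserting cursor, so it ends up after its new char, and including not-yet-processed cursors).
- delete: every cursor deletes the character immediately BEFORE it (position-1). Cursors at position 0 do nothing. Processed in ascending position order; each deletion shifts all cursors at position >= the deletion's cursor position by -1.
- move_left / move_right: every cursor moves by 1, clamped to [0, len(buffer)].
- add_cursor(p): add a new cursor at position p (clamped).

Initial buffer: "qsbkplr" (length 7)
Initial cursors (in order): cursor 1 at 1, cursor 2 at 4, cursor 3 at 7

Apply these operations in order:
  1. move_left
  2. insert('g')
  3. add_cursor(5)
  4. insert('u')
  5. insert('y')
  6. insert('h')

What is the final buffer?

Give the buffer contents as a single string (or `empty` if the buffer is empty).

Answer: guyhqsbguuyyhhkplguyhr

Derivation:
After op 1 (move_left): buffer="qsbkplr" (len 7), cursors c1@0 c2@3 c3@6, authorship .......
After op 2 (insert('g')): buffer="gqsbgkplgr" (len 10), cursors c1@1 c2@5 c3@9, authorship 1...2...3.
After op 3 (add_cursor(5)): buffer="gqsbgkplgr" (len 10), cursors c1@1 c2@5 c4@5 c3@9, authorship 1...2...3.
After op 4 (insert('u')): buffer="guqsbguukplgur" (len 14), cursors c1@2 c2@8 c4@8 c3@13, authorship 11...224...33.
After op 5 (insert('y')): buffer="guyqsbguuyykplguyr" (len 18), cursors c1@3 c2@11 c4@11 c3@17, authorship 111...22424...333.
After op 6 (insert('h')): buffer="guyhqsbguuyyhhkplguyhr" (len 22), cursors c1@4 c2@14 c4@14 c3@21, authorship 1111...2242424...3333.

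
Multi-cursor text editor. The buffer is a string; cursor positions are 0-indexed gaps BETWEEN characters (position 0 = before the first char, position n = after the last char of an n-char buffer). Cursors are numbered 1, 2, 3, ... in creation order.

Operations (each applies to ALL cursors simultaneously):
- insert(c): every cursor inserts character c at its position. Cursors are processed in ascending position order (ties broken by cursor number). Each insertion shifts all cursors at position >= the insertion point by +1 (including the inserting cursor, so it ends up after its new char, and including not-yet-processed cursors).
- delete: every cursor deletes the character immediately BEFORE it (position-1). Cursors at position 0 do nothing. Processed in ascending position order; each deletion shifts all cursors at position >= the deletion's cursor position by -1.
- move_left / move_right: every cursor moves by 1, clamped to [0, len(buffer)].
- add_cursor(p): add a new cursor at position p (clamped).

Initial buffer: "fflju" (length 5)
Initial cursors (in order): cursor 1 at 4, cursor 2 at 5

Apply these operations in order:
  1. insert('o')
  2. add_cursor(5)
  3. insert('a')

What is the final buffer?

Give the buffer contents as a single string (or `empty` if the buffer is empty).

After op 1 (insert('o')): buffer="ffljouo" (len 7), cursors c1@5 c2@7, authorship ....1.2
After op 2 (add_cursor(5)): buffer="ffljouo" (len 7), cursors c1@5 c3@5 c2@7, authorship ....1.2
After op 3 (insert('a')): buffer="ffljoaauoa" (len 10), cursors c1@7 c3@7 c2@10, authorship ....113.22

Answer: ffljoaauoa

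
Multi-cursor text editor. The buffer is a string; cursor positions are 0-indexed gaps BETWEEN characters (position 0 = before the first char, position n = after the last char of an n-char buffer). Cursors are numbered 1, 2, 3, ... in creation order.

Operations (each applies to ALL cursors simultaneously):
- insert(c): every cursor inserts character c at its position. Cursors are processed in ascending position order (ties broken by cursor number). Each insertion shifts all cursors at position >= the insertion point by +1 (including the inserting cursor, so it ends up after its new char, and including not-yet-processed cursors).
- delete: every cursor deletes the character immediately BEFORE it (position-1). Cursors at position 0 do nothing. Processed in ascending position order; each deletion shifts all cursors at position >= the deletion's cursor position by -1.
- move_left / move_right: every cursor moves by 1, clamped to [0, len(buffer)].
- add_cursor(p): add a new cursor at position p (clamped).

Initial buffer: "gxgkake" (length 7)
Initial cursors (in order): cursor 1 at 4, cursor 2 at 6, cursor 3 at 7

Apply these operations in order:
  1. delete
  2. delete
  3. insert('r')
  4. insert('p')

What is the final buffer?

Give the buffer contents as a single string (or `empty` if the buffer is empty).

Answer: grrrppp

Derivation:
After op 1 (delete): buffer="gxga" (len 4), cursors c1@3 c2@4 c3@4, authorship ....
After op 2 (delete): buffer="g" (len 1), cursors c1@1 c2@1 c3@1, authorship .
After op 3 (insert('r')): buffer="grrr" (len 4), cursors c1@4 c2@4 c3@4, authorship .123
After op 4 (insert('p')): buffer="grrrppp" (len 7), cursors c1@7 c2@7 c3@7, authorship .123123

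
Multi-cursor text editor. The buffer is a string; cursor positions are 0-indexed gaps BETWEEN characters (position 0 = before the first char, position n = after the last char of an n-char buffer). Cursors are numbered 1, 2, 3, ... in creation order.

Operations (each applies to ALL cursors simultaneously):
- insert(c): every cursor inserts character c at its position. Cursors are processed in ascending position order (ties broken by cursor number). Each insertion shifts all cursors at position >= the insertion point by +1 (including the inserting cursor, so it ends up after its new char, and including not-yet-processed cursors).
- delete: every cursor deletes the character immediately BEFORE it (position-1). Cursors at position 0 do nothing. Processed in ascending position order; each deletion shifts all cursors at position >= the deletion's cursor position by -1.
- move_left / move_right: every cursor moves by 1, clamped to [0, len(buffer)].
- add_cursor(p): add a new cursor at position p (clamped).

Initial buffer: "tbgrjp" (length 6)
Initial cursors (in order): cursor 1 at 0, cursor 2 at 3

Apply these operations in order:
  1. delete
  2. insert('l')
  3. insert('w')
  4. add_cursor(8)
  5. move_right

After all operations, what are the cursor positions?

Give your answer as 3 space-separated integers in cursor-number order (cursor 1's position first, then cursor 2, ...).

Answer: 3 7 9

Derivation:
After op 1 (delete): buffer="tbrjp" (len 5), cursors c1@0 c2@2, authorship .....
After op 2 (insert('l')): buffer="ltblrjp" (len 7), cursors c1@1 c2@4, authorship 1..2...
After op 3 (insert('w')): buffer="lwtblwrjp" (len 9), cursors c1@2 c2@6, authorship 11..22...
After op 4 (add_cursor(8)): buffer="lwtblwrjp" (len 9), cursors c1@2 c2@6 c3@8, authorship 11..22...
After op 5 (move_right): buffer="lwtblwrjp" (len 9), cursors c1@3 c2@7 c3@9, authorship 11..22...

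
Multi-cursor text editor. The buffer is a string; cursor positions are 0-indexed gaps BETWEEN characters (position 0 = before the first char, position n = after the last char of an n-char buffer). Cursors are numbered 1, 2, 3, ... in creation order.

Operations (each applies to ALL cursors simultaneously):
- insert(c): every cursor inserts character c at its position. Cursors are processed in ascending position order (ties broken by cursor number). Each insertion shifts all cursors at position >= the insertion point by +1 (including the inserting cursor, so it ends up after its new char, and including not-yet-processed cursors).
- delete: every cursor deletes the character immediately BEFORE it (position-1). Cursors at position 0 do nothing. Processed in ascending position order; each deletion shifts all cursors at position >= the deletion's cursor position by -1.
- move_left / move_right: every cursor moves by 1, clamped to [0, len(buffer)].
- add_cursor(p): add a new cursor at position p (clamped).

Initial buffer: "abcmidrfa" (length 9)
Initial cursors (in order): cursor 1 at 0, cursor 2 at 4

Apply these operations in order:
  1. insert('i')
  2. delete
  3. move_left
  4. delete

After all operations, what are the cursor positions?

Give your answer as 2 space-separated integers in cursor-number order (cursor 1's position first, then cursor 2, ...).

Answer: 0 2

Derivation:
After op 1 (insert('i')): buffer="iabcmiidrfa" (len 11), cursors c1@1 c2@6, authorship 1....2.....
After op 2 (delete): buffer="abcmidrfa" (len 9), cursors c1@0 c2@4, authorship .........
After op 3 (move_left): buffer="abcmidrfa" (len 9), cursors c1@0 c2@3, authorship .........
After op 4 (delete): buffer="abmidrfa" (len 8), cursors c1@0 c2@2, authorship ........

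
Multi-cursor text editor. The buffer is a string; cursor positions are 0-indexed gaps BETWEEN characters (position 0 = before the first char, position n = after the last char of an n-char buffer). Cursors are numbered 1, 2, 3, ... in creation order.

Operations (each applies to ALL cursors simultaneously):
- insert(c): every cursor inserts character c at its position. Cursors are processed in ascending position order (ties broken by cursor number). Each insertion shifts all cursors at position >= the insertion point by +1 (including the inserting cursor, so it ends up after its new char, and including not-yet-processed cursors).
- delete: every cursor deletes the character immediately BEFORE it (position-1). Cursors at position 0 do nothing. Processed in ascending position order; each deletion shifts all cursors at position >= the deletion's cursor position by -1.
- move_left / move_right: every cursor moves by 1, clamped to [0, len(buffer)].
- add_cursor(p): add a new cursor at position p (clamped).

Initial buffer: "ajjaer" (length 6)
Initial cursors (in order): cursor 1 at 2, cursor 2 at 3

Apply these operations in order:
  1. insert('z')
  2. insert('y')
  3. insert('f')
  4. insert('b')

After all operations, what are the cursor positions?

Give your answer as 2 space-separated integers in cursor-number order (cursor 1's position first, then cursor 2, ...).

After op 1 (insert('z')): buffer="ajzjzaer" (len 8), cursors c1@3 c2@5, authorship ..1.2...
After op 2 (insert('y')): buffer="ajzyjzyaer" (len 10), cursors c1@4 c2@7, authorship ..11.22...
After op 3 (insert('f')): buffer="ajzyfjzyfaer" (len 12), cursors c1@5 c2@9, authorship ..111.222...
After op 4 (insert('b')): buffer="ajzyfbjzyfbaer" (len 14), cursors c1@6 c2@11, authorship ..1111.2222...

Answer: 6 11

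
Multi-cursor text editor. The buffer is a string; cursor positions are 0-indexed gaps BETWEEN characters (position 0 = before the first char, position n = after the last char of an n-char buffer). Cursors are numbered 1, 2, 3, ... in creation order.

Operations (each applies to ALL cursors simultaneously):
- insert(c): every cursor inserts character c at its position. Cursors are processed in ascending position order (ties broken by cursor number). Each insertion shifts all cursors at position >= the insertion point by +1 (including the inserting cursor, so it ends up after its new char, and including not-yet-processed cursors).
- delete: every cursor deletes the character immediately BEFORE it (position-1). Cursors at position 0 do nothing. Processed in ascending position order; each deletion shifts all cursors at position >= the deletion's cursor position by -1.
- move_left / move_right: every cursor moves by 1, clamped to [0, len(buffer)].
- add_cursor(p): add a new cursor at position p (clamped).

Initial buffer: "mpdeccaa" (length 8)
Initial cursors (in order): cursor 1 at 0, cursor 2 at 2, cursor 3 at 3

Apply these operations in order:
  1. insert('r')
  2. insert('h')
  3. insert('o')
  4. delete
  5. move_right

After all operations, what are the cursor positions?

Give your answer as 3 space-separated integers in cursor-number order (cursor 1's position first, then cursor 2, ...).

After op 1 (insert('r')): buffer="rmprdreccaa" (len 11), cursors c1@1 c2@4 c3@6, authorship 1..2.3.....
After op 2 (insert('h')): buffer="rhmprhdrheccaa" (len 14), cursors c1@2 c2@6 c3@9, authorship 11..22.33.....
After op 3 (insert('o')): buffer="rhomprhodrhoeccaa" (len 17), cursors c1@3 c2@8 c3@12, authorship 111..222.333.....
After op 4 (delete): buffer="rhmprhdrheccaa" (len 14), cursors c1@2 c2@6 c3@9, authorship 11..22.33.....
After op 5 (move_right): buffer="rhmprhdrheccaa" (len 14), cursors c1@3 c2@7 c3@10, authorship 11..22.33.....

Answer: 3 7 10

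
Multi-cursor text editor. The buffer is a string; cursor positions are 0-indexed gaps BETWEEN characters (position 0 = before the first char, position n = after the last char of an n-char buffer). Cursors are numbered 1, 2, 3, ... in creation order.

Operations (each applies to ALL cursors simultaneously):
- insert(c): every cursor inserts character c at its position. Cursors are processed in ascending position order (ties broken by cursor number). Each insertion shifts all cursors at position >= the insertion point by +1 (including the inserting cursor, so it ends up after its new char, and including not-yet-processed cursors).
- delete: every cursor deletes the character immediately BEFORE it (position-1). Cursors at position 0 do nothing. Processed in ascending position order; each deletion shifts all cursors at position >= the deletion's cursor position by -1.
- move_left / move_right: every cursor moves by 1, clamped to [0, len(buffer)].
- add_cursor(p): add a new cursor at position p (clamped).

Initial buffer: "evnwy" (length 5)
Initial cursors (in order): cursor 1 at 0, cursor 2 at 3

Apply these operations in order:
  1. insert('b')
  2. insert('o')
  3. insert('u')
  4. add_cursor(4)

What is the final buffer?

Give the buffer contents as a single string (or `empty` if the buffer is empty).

After op 1 (insert('b')): buffer="bevnbwy" (len 7), cursors c1@1 c2@5, authorship 1...2..
After op 2 (insert('o')): buffer="boevnbowy" (len 9), cursors c1@2 c2@7, authorship 11...22..
After op 3 (insert('u')): buffer="bouevnbouwy" (len 11), cursors c1@3 c2@9, authorship 111...222..
After op 4 (add_cursor(4)): buffer="bouevnbouwy" (len 11), cursors c1@3 c3@4 c2@9, authorship 111...222..

Answer: bouevnbouwy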